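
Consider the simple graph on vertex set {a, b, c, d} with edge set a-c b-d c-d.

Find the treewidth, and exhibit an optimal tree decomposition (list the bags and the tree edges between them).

Treewidth 1.
One optimal decomposition is:
Bags: B1 = {c, d}  B2 = {b, d}  B3 = {a, c}
Tree: B1–B2, B1–B3

Every bag has size at most 2, so the width is 2 − 1 = 1 and tw(G) ≤ 1. G has an edge, so its treewidth is at least 1. The upper and lower bounds meet at 1, so that is the treewidth.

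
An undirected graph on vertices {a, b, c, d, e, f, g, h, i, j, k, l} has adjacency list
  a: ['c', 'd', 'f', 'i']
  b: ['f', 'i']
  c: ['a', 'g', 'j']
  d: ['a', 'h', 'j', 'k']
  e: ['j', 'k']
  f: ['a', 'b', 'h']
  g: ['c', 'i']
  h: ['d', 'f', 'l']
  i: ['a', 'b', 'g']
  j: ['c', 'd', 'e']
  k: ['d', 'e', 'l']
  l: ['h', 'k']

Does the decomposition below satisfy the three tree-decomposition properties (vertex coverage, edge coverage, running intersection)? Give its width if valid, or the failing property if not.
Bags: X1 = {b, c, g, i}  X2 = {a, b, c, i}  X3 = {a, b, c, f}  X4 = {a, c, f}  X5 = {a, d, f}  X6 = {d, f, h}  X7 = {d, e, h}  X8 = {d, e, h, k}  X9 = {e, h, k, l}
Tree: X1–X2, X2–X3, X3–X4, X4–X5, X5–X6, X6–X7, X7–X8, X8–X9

A tree decomposition must satisfy three properties: every vertex lies in some bag; for every edge, both endpoints lie together in some bag; and for every vertex, the bags containing it form a connected subtree. Here vertex j appears in no bag, so the decomposition is invalid.

No — vertex j appears in no bag.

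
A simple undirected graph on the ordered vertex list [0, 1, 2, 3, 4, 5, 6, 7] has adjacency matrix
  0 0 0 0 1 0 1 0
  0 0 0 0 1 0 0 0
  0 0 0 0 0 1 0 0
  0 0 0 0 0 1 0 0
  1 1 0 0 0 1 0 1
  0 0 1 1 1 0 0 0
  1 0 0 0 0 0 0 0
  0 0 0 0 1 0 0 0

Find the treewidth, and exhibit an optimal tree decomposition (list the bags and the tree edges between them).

Treewidth 1.
One optimal decomposition is:
Bags: B1 = {4, 5}  B2 = {0, 4}  B3 = {0, 6}  B4 = {4, 7}  B5 = {3, 5}  B6 = {2, 5}  B7 = {1, 4}
Tree: B1–B2, B2–B3, B1–B4, B1–B5, B5–B6, B2–B7

The largest bag has 2 vertices, giving width 1; this decomposition certifies tw(G) ≤ 1. G has an edge, so its treewidth is at least 1. Therefore the treewidth is 1.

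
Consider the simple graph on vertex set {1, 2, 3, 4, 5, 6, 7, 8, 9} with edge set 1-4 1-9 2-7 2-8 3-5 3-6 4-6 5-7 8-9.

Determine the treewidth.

A width-2 tree decomposition is:
Bags: B1 = {2, 5, 7}  B2 = {2, 3, 5}  B3 = {2, 3, 6}  B4 = {2, 4, 6}  B5 = {1, 2, 4}  B6 = {1, 2, 9}  B7 = {2, 8, 9}
Tree: B1–B2, B2–B3, B3–B4, B4–B5, B5–B6, B6–B7
The largest bag has 3 vertices, giving width 2; this decomposition certifies tw(G) ≤ 2. Since 2–7–5–3–6–4–1–9–8–2 is a cycle in G, G is not acyclic. Forests are exactly the graphs of treewidth ≤ 1, so tw(G) ≥ 2. Therefore the treewidth is 2.

2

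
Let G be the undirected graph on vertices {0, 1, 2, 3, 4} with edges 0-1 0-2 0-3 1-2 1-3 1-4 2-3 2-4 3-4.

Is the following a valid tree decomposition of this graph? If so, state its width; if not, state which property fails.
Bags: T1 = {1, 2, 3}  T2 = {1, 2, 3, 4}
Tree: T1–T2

A tree decomposition must satisfy three properties: every vertex lies in some bag; for every edge, both endpoints lie together in some bag; and for every vertex, the bags containing it form a connected subtree. Here vertex 0 appears in no bag, so the decomposition is invalid.

No — vertex 0 appears in no bag.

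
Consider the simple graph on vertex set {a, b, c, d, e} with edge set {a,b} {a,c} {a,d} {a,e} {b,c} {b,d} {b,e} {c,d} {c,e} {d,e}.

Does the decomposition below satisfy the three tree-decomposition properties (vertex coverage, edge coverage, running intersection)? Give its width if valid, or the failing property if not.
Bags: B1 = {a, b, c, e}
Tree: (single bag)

A tree decomposition must satisfy three properties: every vertex lies in some bag; for every edge, both endpoints lie together in some bag; and for every vertex, the bags containing it form a connected subtree. Here vertex d appears in no bag, so the decomposition is invalid.

No — vertex d appears in no bag.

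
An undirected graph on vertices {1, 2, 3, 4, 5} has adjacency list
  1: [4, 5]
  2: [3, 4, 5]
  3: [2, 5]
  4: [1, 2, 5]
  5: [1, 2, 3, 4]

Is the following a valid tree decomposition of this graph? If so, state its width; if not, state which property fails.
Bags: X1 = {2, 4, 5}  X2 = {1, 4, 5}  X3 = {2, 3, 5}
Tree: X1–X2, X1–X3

Checking the three conditions: (i) the bags cover all of {1, 2, 3, 4, 5}; (ii) for each edge, some bag contains both endpoints; (iii) the bags containing any fixed vertex form a subtree. All hold, so the decomposition is valid with width 3 − 1 = 2.

Yes; width 2.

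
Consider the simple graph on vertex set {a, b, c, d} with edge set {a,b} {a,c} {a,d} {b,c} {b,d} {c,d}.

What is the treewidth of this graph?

3

A width-3 tree decomposition is:
Bags: B1 = {a, b, c, d}
Tree: (single bag)
With just one bag of size 4, the width is 4 − 1 = 3, so tw(G) ≤ 3. Conversely, {a, b, c, d} is a clique of size 4, and the vertices of any clique must share a bag in every tree decomposition; so some bag has ≥ 4 vertices and tw(G) ≥ 3. Combining the bounds, tw(G) = 3.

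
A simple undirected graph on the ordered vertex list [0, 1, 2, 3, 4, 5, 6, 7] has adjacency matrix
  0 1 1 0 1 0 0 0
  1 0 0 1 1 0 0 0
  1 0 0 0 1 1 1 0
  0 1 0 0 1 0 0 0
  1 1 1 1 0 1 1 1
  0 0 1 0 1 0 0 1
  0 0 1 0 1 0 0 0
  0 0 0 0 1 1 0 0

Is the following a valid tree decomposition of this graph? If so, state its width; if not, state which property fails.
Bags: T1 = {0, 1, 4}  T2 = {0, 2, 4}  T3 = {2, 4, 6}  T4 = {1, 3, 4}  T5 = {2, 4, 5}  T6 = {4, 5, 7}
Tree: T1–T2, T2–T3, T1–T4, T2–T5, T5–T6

Checking the three conditions: (i) the bags cover all of {0, 1, 2, 3, 4, 5, 6, 7}; (ii) for each edge, some bag contains both endpoints; (iii) the bags containing any fixed vertex form a subtree. All hold, so the decomposition is valid with width 3 − 1 = 2.

Yes; width 2.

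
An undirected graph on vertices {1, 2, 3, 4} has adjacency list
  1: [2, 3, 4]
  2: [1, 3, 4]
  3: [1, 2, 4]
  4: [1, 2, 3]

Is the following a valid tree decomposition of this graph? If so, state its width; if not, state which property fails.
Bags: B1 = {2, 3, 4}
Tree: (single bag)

No — vertex 1 appears in no bag.

A tree decomposition must satisfy three properties: every vertex lies in some bag; for every edge, both endpoints lie together in some bag; and for every vertex, the bags containing it form a connected subtree. Here vertex 1 appears in no bag, so the decomposition is invalid.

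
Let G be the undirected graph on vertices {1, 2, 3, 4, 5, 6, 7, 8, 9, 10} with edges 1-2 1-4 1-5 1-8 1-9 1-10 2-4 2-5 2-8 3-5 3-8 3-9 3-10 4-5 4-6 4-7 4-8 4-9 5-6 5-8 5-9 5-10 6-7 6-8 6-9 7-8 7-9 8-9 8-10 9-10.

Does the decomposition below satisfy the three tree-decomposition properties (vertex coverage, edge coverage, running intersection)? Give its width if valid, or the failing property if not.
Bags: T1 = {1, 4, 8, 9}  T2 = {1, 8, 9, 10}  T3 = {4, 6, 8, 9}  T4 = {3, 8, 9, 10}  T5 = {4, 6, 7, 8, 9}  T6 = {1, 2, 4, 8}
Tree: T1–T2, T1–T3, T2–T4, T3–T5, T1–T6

A tree decomposition must satisfy three properties: every vertex lies in some bag; for every edge, both endpoints lie together in some bag; and for every vertex, the bags containing it form a connected subtree. Here vertex 5 appears in no bag, so the decomposition is invalid.

No — vertex 5 appears in no bag.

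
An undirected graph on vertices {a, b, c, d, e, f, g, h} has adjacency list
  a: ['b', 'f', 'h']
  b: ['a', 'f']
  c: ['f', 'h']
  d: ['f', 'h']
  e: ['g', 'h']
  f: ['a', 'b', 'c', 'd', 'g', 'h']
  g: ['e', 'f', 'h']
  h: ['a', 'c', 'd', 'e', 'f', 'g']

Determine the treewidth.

A width-2 tree decomposition is:
Bags: B1 = {e, g, h}  B2 = {f, g, h}  B3 = {d, f, h}  B4 = {a, f, h}  B5 = {a, b, f}  B6 = {c, f, h}
Tree: B1–B2, B2–B3, B2–B4, B4–B5, B3–B6
The largest bag has 3 vertices, giving width 2; this decomposition certifies tw(G) ≤ 2. For the lower bound, the 3 vertices {e, g, h} are pairwise adjacent, and any tree decomposition puts a clique entirely inside one bag — forcing width ≥ 2. Therefore the treewidth is 2.

2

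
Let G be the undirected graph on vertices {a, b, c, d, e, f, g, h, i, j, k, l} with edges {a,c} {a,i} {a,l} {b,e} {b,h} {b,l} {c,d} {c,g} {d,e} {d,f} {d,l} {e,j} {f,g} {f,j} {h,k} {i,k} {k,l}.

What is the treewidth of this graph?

A width-3 tree decomposition is:
Bags: B1 = {b, h, i, k}  B2 = {b, i, k, l}  B3 = {a, b, i, l}  B4 = {a, b, e, l}  B5 = {a, d, e, l}  B6 = {a, c, d, e}  B7 = {c, d, e, j}  B8 = {c, d, f, j}  B9 = {c, f, g, j}
Tree: B1–B2, B2–B3, B3–B4, B4–B5, B5–B6, B6–B7, B7–B8, B8–B9
The largest bag has 4 vertices, giving width 3; this decomposition certifies tw(G) ≤ 3. For the lower bound: the 4 vertex sets {h,i,k}, {b}, {l}, {a,c,d,e} are disjoint, each induces a connected subgraph, and every pair is joined by at least one edge of G. Contracting each set to a single vertex therefore yields K_{4} as a minor, and since treewidth is minor-monotone, tw(G) ≥ tw(K_{4}) = 3. Combining the bounds, tw(G) = 3.

3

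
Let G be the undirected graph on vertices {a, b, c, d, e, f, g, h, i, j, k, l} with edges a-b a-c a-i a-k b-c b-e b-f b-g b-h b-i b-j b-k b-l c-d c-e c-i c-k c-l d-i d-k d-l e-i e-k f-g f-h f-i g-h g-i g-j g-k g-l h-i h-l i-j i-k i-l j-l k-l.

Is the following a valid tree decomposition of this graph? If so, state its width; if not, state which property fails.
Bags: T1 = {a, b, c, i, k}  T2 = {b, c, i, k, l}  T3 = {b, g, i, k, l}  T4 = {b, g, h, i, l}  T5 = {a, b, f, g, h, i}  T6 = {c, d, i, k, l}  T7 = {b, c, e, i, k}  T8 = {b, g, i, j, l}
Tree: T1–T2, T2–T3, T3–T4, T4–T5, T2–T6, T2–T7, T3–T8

A tree decomposition must satisfy three properties: every vertex lies in some bag; for every edge, both endpoints lie together in some bag; and for every vertex, the bags containing it form a connected subtree. Here bags containing vertex a are not connected in the tree, so the decomposition is invalid.

No — bags containing vertex a are not connected in the tree.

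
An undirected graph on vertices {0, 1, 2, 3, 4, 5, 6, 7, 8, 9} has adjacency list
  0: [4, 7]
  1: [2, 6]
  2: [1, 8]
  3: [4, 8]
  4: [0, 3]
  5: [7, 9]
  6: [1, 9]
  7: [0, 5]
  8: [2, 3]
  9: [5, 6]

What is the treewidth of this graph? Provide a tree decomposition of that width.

Treewidth 2.
One such decomposition:
Bags: B1 = {5, 7, 9}  B2 = {6, 7, 9}  B3 = {1, 6, 7}  B4 = {1, 2, 7}  B5 = {2, 7, 8}  B6 = {3, 7, 8}  B7 = {3, 4, 7}  B8 = {0, 4, 7}
Tree: B1–B2, B2–B3, B3–B4, B4–B5, B5–B6, B6–B7, B7–B8

The largest bag has 3 vertices, giving width 2; this decomposition certifies tw(G) ≤ 2. For the lower bound, G contains the cycle 7–5–9–6–1–2–8–3–4–0–7, so G is not a forest; only forests have treewidth ≤ 1, hence tw(G) ≥ 2. The upper and lower bounds meet at 2, so that is the treewidth.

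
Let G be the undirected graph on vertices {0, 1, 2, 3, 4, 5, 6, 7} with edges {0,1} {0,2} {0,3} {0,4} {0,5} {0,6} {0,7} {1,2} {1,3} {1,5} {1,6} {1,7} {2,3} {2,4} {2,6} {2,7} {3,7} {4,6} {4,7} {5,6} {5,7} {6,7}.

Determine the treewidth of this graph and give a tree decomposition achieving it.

Each bag holds 5 vertices, so the decomposition has width 4, which upper-bounds the treewidth. On the other hand G contains the 5-clique {0, 1, 2, 3, 7}. A clique must lie in a single bag of any decomposition, so no decomposition can have width below 4. Hence tw(G) = 4 exactly.

Treewidth 4.
Bags: B1 = {0, 2, 4, 6, 7}  B2 = {0, 1, 2, 6, 7}  B3 = {0, 1, 2, 3, 7}  B4 = {0, 1, 5, 6, 7}
Tree: B1–B2, B2–B3, B2–B4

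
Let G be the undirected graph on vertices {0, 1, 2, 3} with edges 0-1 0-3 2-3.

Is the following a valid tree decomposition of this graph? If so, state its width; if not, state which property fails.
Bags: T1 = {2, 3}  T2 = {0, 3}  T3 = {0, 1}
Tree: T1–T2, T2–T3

Checking the three conditions: (i) the bags cover all of {0, 1, 2, 3}; (ii) for each edge, some bag contains both endpoints; (iii) the bags containing any fixed vertex form a subtree. All hold, so the decomposition is valid with width 2 − 1 = 1.

Yes; width 1.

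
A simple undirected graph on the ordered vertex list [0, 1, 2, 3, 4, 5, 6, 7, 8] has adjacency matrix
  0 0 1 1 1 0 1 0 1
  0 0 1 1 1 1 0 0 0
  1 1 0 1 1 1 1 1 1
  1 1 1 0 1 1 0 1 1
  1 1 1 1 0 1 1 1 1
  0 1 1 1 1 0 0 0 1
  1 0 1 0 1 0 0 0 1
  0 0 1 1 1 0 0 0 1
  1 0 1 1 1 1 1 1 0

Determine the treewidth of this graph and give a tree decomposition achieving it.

Treewidth 4.
Bags: B1 = {2, 3, 4, 5, 8}  B2 = {0, 2, 3, 4, 8}  B3 = {1, 2, 3, 4, 5}  B4 = {2, 3, 4, 7, 8}  B5 = {0, 2, 4, 6, 8}
Tree: B1–B2, B1–B3, B2–B4, B2–B5

Each bag holds 5 vertices, so the decomposition has width 4, which upper-bounds the treewidth. For the lower bound, the 5 vertices {0, 2, 3, 4, 8} are pairwise adjacent, and any tree decomposition puts a clique entirely inside one bag — forcing width ≥ 4. Therefore the treewidth is 4.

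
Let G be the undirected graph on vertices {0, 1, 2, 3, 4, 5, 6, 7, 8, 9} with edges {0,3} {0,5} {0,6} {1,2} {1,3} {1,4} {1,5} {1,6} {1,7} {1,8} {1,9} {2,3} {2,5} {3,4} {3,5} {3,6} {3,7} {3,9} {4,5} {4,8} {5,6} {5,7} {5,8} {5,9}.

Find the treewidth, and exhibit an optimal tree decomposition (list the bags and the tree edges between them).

The largest bag has 4 vertices, giving width 3; this decomposition certifies tw(G) ≤ 3. For the lower bound, the 4 vertices {0, 3, 5, 6} are pairwise adjacent, and any tree decomposition puts a clique entirely inside one bag — forcing width ≥ 3. Combining the bounds, tw(G) = 3.

Treewidth 3.
One optimal decomposition is:
Bags: B1 = {1, 3, 4, 5}  B2 = {1, 3, 5, 7}  B3 = {1, 3, 5, 6}  B4 = {1, 2, 3, 5}  B5 = {1, 4, 5, 8}  B6 = {0, 3, 5, 6}  B7 = {1, 3, 5, 9}
Tree: B1–B2, B2–B3, B1–B4, B1–B5, B3–B6, B3–B7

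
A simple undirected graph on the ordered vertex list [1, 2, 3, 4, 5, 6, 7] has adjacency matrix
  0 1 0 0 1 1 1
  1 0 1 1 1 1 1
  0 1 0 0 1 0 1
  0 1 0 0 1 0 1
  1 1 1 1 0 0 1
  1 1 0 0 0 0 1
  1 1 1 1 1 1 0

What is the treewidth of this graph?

3

A width-3 tree decomposition is:
Bags: B1 = {1, 2, 6, 7}  B2 = {1, 2, 5, 7}  B3 = {2, 4, 5, 7}  B4 = {2, 3, 5, 7}
Tree: B1–B2, B2–B3, B3–B4
The largest bag has 4 vertices, giving width 3; this decomposition certifies tw(G) ≤ 3. Conversely, {1, 2, 5, 7} is a clique of size 4, and the vertices of any clique must share a bag in every tree decomposition; so some bag has ≥ 4 vertices and tw(G) ≥ 3. The upper and lower bounds meet at 3, so that is the treewidth.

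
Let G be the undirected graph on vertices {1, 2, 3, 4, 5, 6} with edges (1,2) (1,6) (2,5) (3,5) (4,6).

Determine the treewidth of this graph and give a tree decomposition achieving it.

Treewidth 1.
One such decomposition:
Bags: B1 = {4, 6}  B2 = {1, 6}  B3 = {1, 2}  B4 = {2, 5}  B5 = {3, 5}
Tree: B1–B2, B2–B3, B3–B4, B4–B5

The largest bag has 2 vertices, giving width 1; this decomposition certifies tw(G) ≤ 1. Since G has at least one edge (e.g. 4–6), it is not an edgeless graph, so tw(G) ≥ 1. Therefore the treewidth is 1.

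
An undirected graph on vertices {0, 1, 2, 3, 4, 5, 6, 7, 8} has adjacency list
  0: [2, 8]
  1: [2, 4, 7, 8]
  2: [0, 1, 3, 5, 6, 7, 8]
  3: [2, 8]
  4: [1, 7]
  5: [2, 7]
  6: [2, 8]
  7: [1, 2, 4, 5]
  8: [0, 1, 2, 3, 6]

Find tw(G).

A width-2 tree decomposition is:
Bags: B1 = {0, 2, 8}  B2 = {1, 2, 8}  B3 = {2, 6, 8}  B4 = {2, 3, 8}  B5 = {1, 2, 7}  B6 = {2, 5, 7}  B7 = {1, 4, 7}
Tree: B1–B2, B1–B3, B1–B4, B2–B5, B5–B6, B5–B7
The largest bag has 3 vertices, giving width 2; this decomposition certifies tw(G) ≤ 2. On the other hand G contains the 3-clique {0, 2, 8}. A clique must lie in a single bag of any decomposition, so no decomposition can have width below 2. Combining the bounds, tw(G) = 2.

2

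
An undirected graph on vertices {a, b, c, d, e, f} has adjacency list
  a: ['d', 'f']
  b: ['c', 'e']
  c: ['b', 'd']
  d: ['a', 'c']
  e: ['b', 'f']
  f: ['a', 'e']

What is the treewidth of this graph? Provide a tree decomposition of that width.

The largest bag has 3 vertices, giving width 2; this decomposition certifies tw(G) ≤ 2. For the lower bound, G contains the cycle c–b–e–f–a–d–c, so G is not a forest; only forests have treewidth ≤ 1, hence tw(G) ≥ 2. Combining the bounds, tw(G) = 2.

Treewidth 2.
One optimal decomposition is:
Bags: B1 = {b, c, e}  B2 = {c, e, f}  B3 = {a, c, f}  B4 = {a, c, d}
Tree: B1–B2, B2–B3, B3–B4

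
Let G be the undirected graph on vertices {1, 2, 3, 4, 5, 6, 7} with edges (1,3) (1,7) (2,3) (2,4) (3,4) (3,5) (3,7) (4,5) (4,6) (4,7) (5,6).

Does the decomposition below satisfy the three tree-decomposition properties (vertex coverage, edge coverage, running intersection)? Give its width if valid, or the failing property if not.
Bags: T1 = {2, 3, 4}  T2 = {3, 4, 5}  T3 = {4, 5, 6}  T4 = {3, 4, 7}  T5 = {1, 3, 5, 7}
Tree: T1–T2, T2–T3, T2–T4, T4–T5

No — bags containing vertex 5 are not connected in the tree.

A tree decomposition must satisfy three properties: every vertex lies in some bag; for every edge, both endpoints lie together in some bag; and for every vertex, the bags containing it form a connected subtree. Here bags containing vertex 5 are not connected in the tree, so the decomposition is invalid.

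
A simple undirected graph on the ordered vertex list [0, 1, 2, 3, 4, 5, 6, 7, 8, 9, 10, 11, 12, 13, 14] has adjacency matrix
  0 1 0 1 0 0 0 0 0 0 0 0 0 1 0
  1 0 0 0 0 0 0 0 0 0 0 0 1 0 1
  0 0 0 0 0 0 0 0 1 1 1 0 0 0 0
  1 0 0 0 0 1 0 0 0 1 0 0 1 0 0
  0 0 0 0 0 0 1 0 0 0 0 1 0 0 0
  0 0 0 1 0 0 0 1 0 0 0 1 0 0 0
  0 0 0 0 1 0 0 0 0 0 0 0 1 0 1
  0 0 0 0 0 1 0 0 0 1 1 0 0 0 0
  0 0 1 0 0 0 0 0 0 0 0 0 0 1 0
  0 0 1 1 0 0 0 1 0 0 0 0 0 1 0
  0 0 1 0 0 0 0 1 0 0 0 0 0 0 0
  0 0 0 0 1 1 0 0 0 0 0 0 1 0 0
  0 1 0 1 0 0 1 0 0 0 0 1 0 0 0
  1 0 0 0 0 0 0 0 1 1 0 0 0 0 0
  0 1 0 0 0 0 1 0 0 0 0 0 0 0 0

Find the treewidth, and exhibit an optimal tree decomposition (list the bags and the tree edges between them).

Every bag has size at most 4, so the width is 4 − 1 = 3 and tw(G) ≤ 3. For the lower bound: the 4 vertex sets {2,8,10}, {13}, {9}, {0,3,5,7} are disjoint, each induces a connected subgraph, and every pair is joined by at least one edge of G. Contracting each set to a single vertex therefore yields K_{4} as a minor, and since treewidth is minor-monotone, tw(G) ≥ tw(K_{4}) = 3. The upper and lower bounds meet at 3, so that is the treewidth.

Treewidth 3.
One optimal decomposition is:
Bags: B1 = {2, 8, 10, 13}  B2 = {2, 9, 10, 13}  B3 = {7, 9, 10, 13}  B4 = {0, 7, 9, 13}  B5 = {0, 3, 7, 9}  B6 = {0, 3, 5, 7}  B7 = {0, 1, 3, 5}  B8 = {1, 3, 5, 12}  B9 = {1, 5, 11, 12}  B10 = {1, 11, 12, 14}  B11 = {6, 11, 12, 14}  B12 = {4, 6, 11, 14}
Tree: B1–B2, B2–B3, B3–B4, B4–B5, B5–B6, B6–B7, B7–B8, B8–B9, B9–B10, B10–B11, B11–B12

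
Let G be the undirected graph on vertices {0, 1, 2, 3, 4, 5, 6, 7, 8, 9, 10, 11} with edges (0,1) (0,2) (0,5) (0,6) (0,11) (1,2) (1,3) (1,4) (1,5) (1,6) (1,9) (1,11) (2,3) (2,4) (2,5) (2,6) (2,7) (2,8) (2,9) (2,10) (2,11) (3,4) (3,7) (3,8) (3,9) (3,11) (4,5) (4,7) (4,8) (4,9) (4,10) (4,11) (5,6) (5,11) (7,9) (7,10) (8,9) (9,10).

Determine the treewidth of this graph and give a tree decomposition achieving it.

Treewidth 4.
One optimal decomposition is:
Bags: B1 = {1, 2, 3, 4, 9}  B2 = {1, 2, 3, 4, 11}  B3 = {1, 2, 4, 5, 11}  B4 = {0, 1, 2, 5, 11}  B5 = {2, 3, 4, 7, 9}  B6 = {0, 1, 2, 5, 6}  B7 = {2, 3, 4, 8, 9}  B8 = {2, 4, 7, 9, 10}
Tree: B1–B2, B2–B3, B3–B4, B1–B5, B4–B6, B5–B7, B5–B8

Every bag has size at most 5, so the width is 5 − 1 = 4 and tw(G) ≤ 4. On the other hand G contains the 5-clique {0, 1, 2, 5, 11}. A clique must lie in a single bag of any decomposition, so no decomposition can have width below 4. Combining the bounds, tw(G) = 4.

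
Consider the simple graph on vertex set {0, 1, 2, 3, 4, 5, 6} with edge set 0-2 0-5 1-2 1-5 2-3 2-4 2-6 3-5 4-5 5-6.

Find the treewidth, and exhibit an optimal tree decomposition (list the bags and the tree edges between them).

Treewidth 2.
One such decomposition:
Bags: B1 = {2, 3, 5}  B2 = {1, 2, 5}  B3 = {0, 2, 5}  B4 = {2, 4, 5}  B5 = {2, 5, 6}
Tree: B1–B2, B2–B3, B3–B4, B4–B5

The largest bag has 3 vertices, giving width 2; this decomposition certifies tw(G) ≤ 2. For the lower bound, G contains the cycle 2–3–5–1–2, so G is not a forest; only forests have treewidth ≤ 1, hence tw(G) ≥ 2. The upper and lower bounds meet at 2, so that is the treewidth.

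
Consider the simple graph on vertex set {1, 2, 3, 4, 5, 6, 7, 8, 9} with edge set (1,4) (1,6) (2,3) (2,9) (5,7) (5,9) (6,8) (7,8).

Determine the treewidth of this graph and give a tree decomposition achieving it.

Every bag has size at most 2, so the width is 2 − 1 = 1 and tw(G) ≤ 1. G has an edge, so its treewidth is at least 1. Combining the bounds, tw(G) = 1.

Treewidth 1.
One such decomposition:
Bags: B1 = {2, 3}  B2 = {2, 9}  B3 = {5, 9}  B4 = {5, 7}  B5 = {7, 8}  B6 = {6, 8}  B7 = {1, 6}  B8 = {1, 4}
Tree: B1–B2, B2–B3, B3–B4, B4–B5, B5–B6, B6–B7, B7–B8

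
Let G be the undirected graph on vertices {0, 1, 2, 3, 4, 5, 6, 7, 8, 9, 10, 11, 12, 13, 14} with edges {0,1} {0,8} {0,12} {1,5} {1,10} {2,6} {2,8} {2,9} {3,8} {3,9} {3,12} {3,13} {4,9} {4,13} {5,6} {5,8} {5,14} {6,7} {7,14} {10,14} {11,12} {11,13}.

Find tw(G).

A width-3 tree decomposition is:
Bags: B1 = {4, 9, 11, 13}  B2 = {3, 9, 11, 13}  B3 = {3, 9, 11, 12}  B4 = {2, 3, 9, 12}  B5 = {2, 3, 8, 12}  B6 = {0, 2, 8, 12}  B7 = {0, 2, 6, 8}  B8 = {0, 5, 6, 8}  B9 = {0, 1, 5, 6}  B10 = {1, 5, 6, 7}  B11 = {1, 5, 7, 14}  B12 = {1, 7, 10, 14}
Tree: B1–B2, B2–B3, B3–B4, B4–B5, B5–B6, B6–B7, B7–B8, B8–B9, B9–B10, B10–B11, B11–B12
The largest bag has 4 vertices, giving width 3; this decomposition certifies tw(G) ≤ 3. For the lower bound: the 4 vertex sets {4,11,13}, {9}, {3}, {0,2,8,12} are disjoint, each induces a connected subgraph, and every pair is joined by at least one edge of G. Contracting each set to a single vertex therefore yields K_{4} as a minor, and since treewidth is minor-monotone, tw(G) ≥ tw(K_{4}) = 3. Therefore the treewidth is 3.

3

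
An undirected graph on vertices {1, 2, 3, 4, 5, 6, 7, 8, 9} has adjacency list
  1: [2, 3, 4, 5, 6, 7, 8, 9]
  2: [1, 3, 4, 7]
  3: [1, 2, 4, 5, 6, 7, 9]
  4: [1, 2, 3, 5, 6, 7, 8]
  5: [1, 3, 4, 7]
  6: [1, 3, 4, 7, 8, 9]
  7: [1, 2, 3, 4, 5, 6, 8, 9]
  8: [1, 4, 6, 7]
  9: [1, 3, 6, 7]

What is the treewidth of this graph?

A width-4 tree decomposition is:
Bags: B1 = {1, 3, 4, 6, 7}  B2 = {1, 3, 6, 7, 9}  B3 = {1, 3, 4, 5, 7}  B4 = {1, 2, 3, 4, 7}  B5 = {1, 4, 6, 7, 8}
Tree: B1–B2, B1–B3, B1–B4, B1–B5
Each bag holds 5 vertices, so the decomposition has width 4, which upper-bounds the treewidth. For the lower bound, the 5 vertices {1, 4, 6, 7, 8} are pairwise adjacent, and any tree decomposition puts a clique entirely inside one bag — forcing width ≥ 4. Therefore the treewidth is 4.

4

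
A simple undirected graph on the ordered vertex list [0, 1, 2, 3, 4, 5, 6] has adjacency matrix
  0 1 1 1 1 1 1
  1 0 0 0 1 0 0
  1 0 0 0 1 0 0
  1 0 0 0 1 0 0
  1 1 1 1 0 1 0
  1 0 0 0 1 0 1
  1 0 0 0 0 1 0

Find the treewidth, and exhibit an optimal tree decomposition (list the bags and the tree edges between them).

Treewidth 2.
One such decomposition:
Bags: B1 = {0, 4, 5}  B2 = {0, 1, 4}  B3 = {0, 3, 4}  B4 = {0, 2, 4}  B5 = {0, 5, 6}
Tree: B1–B2, B1–B3, B2–B4, B1–B5

The largest bag has 3 vertices, giving width 2; this decomposition certifies tw(G) ≤ 2. Conversely, {0, 1, 4} is a clique of size 3, and the vertices of any clique must share a bag in every tree decomposition; so some bag has ≥ 3 vertices and tw(G) ≥ 2. The upper and lower bounds meet at 2, so that is the treewidth.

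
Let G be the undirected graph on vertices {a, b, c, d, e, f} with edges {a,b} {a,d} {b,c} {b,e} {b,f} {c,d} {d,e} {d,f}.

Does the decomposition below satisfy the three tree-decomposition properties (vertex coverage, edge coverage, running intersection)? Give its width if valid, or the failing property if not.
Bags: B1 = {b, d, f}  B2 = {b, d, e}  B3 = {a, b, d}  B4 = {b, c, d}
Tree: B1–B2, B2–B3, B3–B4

Yes; width 2.

Vertex coverage: the bags together contain {a, b, c, d, e, f}, the full vertex set. Edge coverage: each edge of G has both endpoints in at least one bag. Running intersection: for every vertex, the bags containing it form a connected subtree. All three properties hold, so this is a valid tree decomposition of width max|bag| − 1 = 2, and hence tw(G) ≤ 2.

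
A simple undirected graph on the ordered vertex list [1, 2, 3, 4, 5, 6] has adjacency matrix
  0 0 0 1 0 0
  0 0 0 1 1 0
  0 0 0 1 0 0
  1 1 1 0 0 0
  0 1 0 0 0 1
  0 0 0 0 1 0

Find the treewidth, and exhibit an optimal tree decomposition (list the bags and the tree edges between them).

Every bag has size at most 2, so the width is 2 − 1 = 1 and tw(G) ≤ 1. G has an edge, so its treewidth is at least 1. The upper and lower bounds meet at 1, so that is the treewidth.

Treewidth 1.
One optimal decomposition is:
Bags: B1 = {2, 4}  B2 = {2, 5}  B3 = {1, 4}  B4 = {3, 4}  B5 = {5, 6}
Tree: B1–B2, B1–B3, B3–B4, B2–B5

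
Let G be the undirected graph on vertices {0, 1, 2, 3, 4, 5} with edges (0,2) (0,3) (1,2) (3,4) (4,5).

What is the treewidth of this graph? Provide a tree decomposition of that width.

Treewidth 1.
Bags: B1 = {4, 5}  B2 = {3, 4}  B3 = {0, 3}  B4 = {0, 2}  B5 = {1, 2}
Tree: B1–B2, B2–B3, B3–B4, B4–B5

Every bag has size at most 2, so the width is 2 − 1 = 1 and tw(G) ≤ 1. Any graph with an edge has treewidth ≥ 1, and G has the edge 5–4. Combining the bounds, tw(G) = 1.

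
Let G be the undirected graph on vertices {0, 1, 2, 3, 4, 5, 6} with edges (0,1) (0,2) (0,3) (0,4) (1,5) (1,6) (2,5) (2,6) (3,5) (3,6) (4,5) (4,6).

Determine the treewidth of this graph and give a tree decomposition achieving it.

The largest bag has 4 vertices, giving width 3; this decomposition certifies tw(G) ≤ 3. For the lower bound: the 4 vertex sets {0,2}, {3,6}, {5}, {1} are disjoint, each induces a connected subgraph, and every pair is joined by at least one edge of G. Contracting each set to a single vertex therefore yields K_{4} as a minor, and since treewidth is minor-monotone, tw(G) ≥ tw(K_{4}) = 3. Combining the bounds, tw(G) = 3.

Treewidth 3.
One such decomposition:
Bags: B1 = {0, 2, 5, 6}  B2 = {0, 3, 5, 6}  B3 = {0, 1, 5, 6}  B4 = {0, 4, 5, 6}
Tree: B1–B2, B2–B3, B3–B4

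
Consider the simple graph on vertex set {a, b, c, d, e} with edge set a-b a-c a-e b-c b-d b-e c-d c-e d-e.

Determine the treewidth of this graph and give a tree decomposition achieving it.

Each bag holds 4 vertices, so the decomposition has width 3, which upper-bounds the treewidth. On the other hand G contains the 4-clique {b, c, d, e}. A clique must lie in a single bag of any decomposition, so no decomposition can have width below 3. Therefore the treewidth is 3.

Treewidth 3.
One optimal decomposition is:
Bags: B1 = {b, c, d, e}  B2 = {a, b, c, e}
Tree: B1–B2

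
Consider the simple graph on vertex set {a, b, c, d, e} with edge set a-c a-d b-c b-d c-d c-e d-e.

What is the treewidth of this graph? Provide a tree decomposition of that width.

Treewidth 2.
One such decomposition:
Bags: B1 = {c, d, e}  B2 = {a, c, d}  B3 = {b, c, d}
Tree: B1–B2, B2–B3

Every bag has size at most 3, so the width is 3 − 1 = 2 and tw(G) ≤ 2. Conversely, {c, d, e} is a clique of size 3, and the vertices of any clique must share a bag in every tree decomposition; so some bag has ≥ 3 vertices and tw(G) ≥ 2. Therefore the treewidth is 2.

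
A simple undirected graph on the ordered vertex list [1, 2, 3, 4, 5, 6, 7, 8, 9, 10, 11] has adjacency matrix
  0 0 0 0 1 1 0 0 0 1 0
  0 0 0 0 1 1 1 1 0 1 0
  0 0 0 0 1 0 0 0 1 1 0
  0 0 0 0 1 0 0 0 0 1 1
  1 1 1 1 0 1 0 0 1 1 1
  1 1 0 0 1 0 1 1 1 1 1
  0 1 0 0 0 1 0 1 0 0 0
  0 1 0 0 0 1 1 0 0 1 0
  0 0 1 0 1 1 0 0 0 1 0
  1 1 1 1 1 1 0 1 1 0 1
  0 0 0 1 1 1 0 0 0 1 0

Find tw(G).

A width-3 tree decomposition is:
Bags: B1 = {1, 5, 6, 10}  B2 = {2, 5, 6, 10}  B3 = {5, 6, 10, 11}  B4 = {2, 6, 8, 10}  B5 = {2, 6, 7, 8}  B6 = {4, 5, 10, 11}  B7 = {5, 6, 9, 10}  B8 = {3, 5, 9, 10}
Tree: B1–B2, B1–B3, B2–B4, B4–B5, B3–B6, B2–B7, B7–B8
The largest bag has 4 vertices, giving width 3; this decomposition certifies tw(G) ≤ 3. For the lower bound, the 4 vertices {2, 6, 8, 10} are pairwise adjacent, and any tree decomposition puts a clique entirely inside one bag — forcing width ≥ 3. Combining the bounds, tw(G) = 3.

3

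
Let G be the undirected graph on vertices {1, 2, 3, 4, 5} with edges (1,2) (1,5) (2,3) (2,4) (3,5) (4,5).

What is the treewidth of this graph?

A width-2 tree decomposition is:
Bags: B1 = {1, 2, 5}  B2 = {2, 3, 5}  B3 = {2, 4, 5}
Tree: B1–B2, B2–B3
The largest bag has 3 vertices, giving width 2; this decomposition certifies tw(G) ≤ 2. For the lower bound, G contains the cycle 5–1–2–3–5, so G is not a forest; only forests have treewidth ≤ 1, hence tw(G) ≥ 2. Therefore the treewidth is 2.

2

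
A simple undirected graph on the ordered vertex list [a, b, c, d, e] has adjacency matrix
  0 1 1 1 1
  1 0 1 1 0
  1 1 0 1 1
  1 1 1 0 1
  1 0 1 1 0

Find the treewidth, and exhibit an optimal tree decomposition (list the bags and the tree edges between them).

The largest bag has 4 vertices, giving width 3; this decomposition certifies tw(G) ≤ 3. For the lower bound, the 4 vertices {a, c, d, e} are pairwise adjacent, and any tree decomposition puts a clique entirely inside one bag — forcing width ≥ 3. Combining the bounds, tw(G) = 3.

Treewidth 3.
Bags: B1 = {a, b, c, d}  B2 = {a, c, d, e}
Tree: B1–B2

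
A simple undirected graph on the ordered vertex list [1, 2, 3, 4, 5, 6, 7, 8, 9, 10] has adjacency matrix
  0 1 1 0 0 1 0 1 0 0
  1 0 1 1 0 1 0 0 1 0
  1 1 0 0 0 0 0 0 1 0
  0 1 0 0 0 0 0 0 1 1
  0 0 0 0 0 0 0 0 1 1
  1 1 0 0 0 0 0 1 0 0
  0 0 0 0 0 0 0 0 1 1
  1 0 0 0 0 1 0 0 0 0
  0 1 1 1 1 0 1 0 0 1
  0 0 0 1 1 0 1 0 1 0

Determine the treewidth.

2

A width-2 tree decomposition is:
Bags: B1 = {1, 2, 3}  B2 = {2, 3, 9}  B3 = {1, 2, 6}  B4 = {2, 4, 9}  B5 = {4, 9, 10}  B6 = {5, 9, 10}  B7 = {7, 9, 10}  B8 = {1, 6, 8}
Tree: B1–B2, B1–B3, B2–B4, B4–B5, B5–B6, B6–B7, B3–B8
Every bag has size at most 3, so the width is 3 − 1 = 2 and tw(G) ≤ 2. Conversely, {1, 6, 8} is a clique of size 3, and the vertices of any clique must share a bag in every tree decomposition; so some bag has ≥ 3 vertices and tw(G) ≥ 2. The upper and lower bounds meet at 2, so that is the treewidth.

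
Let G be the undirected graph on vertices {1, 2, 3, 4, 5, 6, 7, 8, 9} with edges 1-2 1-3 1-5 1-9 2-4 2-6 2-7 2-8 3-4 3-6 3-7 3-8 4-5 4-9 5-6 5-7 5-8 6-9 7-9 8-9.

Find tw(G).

4

A width-4 tree decomposition is:
Bags: B1 = {1, 2, 3, 5, 9}  B2 = {2, 3, 5, 7, 9}  B3 = {2, 3, 4, 5, 9}  B4 = {2, 3, 5, 8, 9}  B5 = {2, 3, 5, 6, 9}
Tree: B1–B2, B2–B3, B3–B4, B4–B5
Each bag holds 5 vertices, so the decomposition has width 4, which upper-bounds the treewidth. For the lower bound: the 5 vertex sets {1,9}, {5,7}, {2,4}, {3}, {8} are disjoint, each induces a connected subgraph, and every pair is joined by at least one edge of G. Contracting each set to a single vertex therefore yields K_{5} as a minor, and since treewidth is minor-monotone, tw(G) ≥ tw(K_{5}) = 4. The upper and lower bounds meet at 4, so that is the treewidth.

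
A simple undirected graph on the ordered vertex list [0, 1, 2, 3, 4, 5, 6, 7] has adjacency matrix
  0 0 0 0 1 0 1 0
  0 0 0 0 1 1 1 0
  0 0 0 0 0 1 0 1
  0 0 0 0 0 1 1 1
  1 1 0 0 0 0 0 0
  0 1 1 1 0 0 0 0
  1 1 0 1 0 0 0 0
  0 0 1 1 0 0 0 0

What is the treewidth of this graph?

2

A width-2 tree decomposition is:
Bags: B1 = {0, 4, 6}  B2 = {1, 4, 6}  B3 = {1, 3, 6}  B4 = {1, 3, 5}  B5 = {3, 5, 7}  B6 = {2, 5, 7}
Tree: B1–B2, B2–B3, B3–B4, B4–B5, B5–B6
Every bag has size at most 3, so the width is 3 − 1 = 2 and tw(G) ≤ 2. For the lower bound, G contains the cycle 0–4–1–6–0, so G is not a forest; only forests have treewidth ≤ 1, hence tw(G) ≥ 2. The upper and lower bounds meet at 2, so that is the treewidth.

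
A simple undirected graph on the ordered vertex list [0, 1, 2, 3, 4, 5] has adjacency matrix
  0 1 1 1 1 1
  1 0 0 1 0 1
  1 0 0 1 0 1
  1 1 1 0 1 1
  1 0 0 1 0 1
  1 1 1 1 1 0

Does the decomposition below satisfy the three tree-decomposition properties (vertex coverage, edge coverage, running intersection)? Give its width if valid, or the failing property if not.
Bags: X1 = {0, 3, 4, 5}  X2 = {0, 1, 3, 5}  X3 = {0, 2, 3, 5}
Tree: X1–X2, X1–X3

Every vertex of G appears in some bag (union = {0, 1, 2, 3, 4, 5}); every edge is covered by a bag; and for each vertex v the set of bags containing v is connected in the bag tree. The decomposition is therefore valid. The largest bag has 4 vertices, so the width is 3.

Yes; width 3.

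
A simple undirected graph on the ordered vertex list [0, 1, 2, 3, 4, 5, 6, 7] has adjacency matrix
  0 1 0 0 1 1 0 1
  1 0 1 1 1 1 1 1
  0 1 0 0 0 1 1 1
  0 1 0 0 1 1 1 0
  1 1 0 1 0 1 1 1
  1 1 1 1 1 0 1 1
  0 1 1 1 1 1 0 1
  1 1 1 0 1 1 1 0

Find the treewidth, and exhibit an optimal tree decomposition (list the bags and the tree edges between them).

Treewidth 4.
One such decomposition:
Bags: B1 = {1, 4, 5, 6, 7}  B2 = {0, 1, 4, 5, 7}  B3 = {1, 2, 5, 6, 7}  B4 = {1, 3, 4, 5, 6}
Tree: B1–B2, B1–B3, B1–B4

The largest bag has 5 vertices, giving width 4; this decomposition certifies tw(G) ≤ 4. For the lower bound, the 5 vertices {1, 2, 5, 6, 7} are pairwise adjacent, and any tree decomposition puts a clique entirely inside one bag — forcing width ≥ 4. Hence tw(G) = 4 exactly.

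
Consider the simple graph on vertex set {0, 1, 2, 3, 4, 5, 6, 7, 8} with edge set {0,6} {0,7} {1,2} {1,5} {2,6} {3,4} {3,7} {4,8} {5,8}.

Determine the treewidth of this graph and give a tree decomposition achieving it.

Treewidth 2.
One such decomposition:
Bags: B1 = {0, 3, 7}  B2 = {0, 3, 4}  B3 = {0, 4, 8}  B4 = {0, 5, 8}  B5 = {0, 1, 5}  B6 = {0, 1, 2}  B7 = {0, 2, 6}
Tree: B1–B2, B2–B3, B3–B4, B4–B5, B5–B6, B6–B7

The largest bag has 3 vertices, giving width 2; this decomposition certifies tw(G) ≤ 2. The edges 0–7–3–4–8–5–1–2–6–0 form a cycle, so G is not a tree and its treewidth is at least 2. Combining the bounds, tw(G) = 2.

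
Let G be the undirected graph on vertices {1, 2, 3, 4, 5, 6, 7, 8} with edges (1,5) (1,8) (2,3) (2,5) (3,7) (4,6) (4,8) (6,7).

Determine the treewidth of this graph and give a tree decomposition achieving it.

Treewidth 2.
One such decomposition:
Bags: B1 = {2, 3, 7}  B2 = {2, 5, 7}  B3 = {1, 5, 7}  B4 = {1, 7, 8}  B5 = {4, 7, 8}  B6 = {4, 6, 7}
Tree: B1–B2, B2–B3, B3–B4, B4–B5, B5–B6

The largest bag has 3 vertices, giving width 2; this decomposition certifies tw(G) ≤ 2. For the lower bound, G contains the cycle 7–3–2–5–1–8–4–6–7, so G is not a forest; only forests have treewidth ≤ 1, hence tw(G) ≥ 2. Therefore the treewidth is 2.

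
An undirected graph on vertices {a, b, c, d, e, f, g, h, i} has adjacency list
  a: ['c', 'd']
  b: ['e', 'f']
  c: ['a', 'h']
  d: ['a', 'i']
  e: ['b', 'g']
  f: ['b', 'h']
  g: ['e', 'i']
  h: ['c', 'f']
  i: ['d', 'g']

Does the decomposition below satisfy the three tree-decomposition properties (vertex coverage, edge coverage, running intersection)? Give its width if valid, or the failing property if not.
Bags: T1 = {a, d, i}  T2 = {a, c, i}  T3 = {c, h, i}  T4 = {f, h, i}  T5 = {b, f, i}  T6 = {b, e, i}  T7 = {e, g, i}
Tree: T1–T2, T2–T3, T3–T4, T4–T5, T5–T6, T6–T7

Checking the three conditions: (i) the bags cover all of {a, b, c, d, e, f, g, h, i}; (ii) for each edge, some bag contains both endpoints; (iii) the bags containing any fixed vertex form a subtree. All hold, so the decomposition is valid with width 3 − 1 = 2.

Yes; width 2.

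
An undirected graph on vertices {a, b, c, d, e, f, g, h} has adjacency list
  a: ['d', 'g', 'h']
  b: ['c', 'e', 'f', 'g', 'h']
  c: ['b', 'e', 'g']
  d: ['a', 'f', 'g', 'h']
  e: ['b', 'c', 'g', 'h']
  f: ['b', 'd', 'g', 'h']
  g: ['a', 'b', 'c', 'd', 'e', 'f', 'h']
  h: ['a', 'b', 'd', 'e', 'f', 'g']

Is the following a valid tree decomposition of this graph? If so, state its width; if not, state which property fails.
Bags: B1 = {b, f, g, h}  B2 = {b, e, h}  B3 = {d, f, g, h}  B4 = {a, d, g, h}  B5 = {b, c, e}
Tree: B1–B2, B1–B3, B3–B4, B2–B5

No — edge (g,e) lies in no bag.

A tree decomposition must satisfy three properties: every vertex lies in some bag; for every edge, both endpoints lie together in some bag; and for every vertex, the bags containing it form a connected subtree. Here edge (g,e) lies in no bag, so the decomposition is invalid.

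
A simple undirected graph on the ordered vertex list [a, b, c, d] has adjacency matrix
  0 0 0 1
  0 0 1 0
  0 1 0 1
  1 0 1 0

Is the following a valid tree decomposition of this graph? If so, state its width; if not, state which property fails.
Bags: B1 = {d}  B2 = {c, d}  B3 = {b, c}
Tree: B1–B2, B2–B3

No — vertex a appears in no bag.

A tree decomposition must satisfy three properties: every vertex lies in some bag; for every edge, both endpoints lie together in some bag; and for every vertex, the bags containing it form a connected subtree. Here vertex a appears in no bag, so the decomposition is invalid.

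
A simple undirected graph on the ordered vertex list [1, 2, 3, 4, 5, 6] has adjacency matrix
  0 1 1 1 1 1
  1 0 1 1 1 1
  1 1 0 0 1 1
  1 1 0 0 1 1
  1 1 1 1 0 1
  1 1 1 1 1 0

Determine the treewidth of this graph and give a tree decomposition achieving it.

Treewidth 4.
Bags: B1 = {1, 2, 3, 5, 6}  B2 = {1, 2, 4, 5, 6}
Tree: B1–B2

Each bag holds 5 vertices, so the decomposition has width 4, which upper-bounds the treewidth. Conversely, {1, 2, 3, 5, 6} is a clique of size 5, and the vertices of any clique must share a bag in every tree decomposition; so some bag has ≥ 5 vertices and tw(G) ≥ 4. Therefore the treewidth is 4.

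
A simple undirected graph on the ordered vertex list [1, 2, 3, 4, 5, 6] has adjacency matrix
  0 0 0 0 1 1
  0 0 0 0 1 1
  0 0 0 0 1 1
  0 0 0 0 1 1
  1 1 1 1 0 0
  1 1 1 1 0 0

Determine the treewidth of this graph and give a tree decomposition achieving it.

Treewidth 2.
Bags: B1 = {1, 5, 6}  B2 = {2, 5, 6}  B3 = {4, 5, 6}  B4 = {3, 5, 6}
Tree: B1–B2, B2–B3, B3–B4

Each bag holds 3 vertices, so the decomposition has width 2, which upper-bounds the treewidth. Since 5–1–6–2–5 is a cycle in G, G is not acyclic. Forests are exactly the graphs of treewidth ≤ 1, so tw(G) ≥ 2. Therefore the treewidth is 2.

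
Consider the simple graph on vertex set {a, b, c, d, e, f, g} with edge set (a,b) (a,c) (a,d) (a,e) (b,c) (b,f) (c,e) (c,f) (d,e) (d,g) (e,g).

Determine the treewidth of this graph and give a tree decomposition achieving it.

Each bag holds 3 vertices, so the decomposition has width 2, which upper-bounds the treewidth. On the other hand G contains the 3-clique {d, e, g}. A clique must lie in a single bag of any decomposition, so no decomposition can have width below 2. The upper and lower bounds meet at 2, so that is the treewidth.

Treewidth 2.
One such decomposition:
Bags: B1 = {a, c, e}  B2 = {a, d, e}  B3 = {a, b, c}  B4 = {d, e, g}  B5 = {b, c, f}
Tree: B1–B2, B1–B3, B2–B4, B3–B5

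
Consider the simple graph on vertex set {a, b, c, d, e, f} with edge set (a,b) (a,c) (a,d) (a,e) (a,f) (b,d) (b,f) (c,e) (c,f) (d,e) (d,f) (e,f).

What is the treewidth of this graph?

A width-3 tree decomposition is:
Bags: B1 = {a, d, e, f}  B2 = {a, b, d, f}  B3 = {a, c, e, f}
Tree: B1–B2, B1–B3
Every bag has size at most 4, so the width is 4 − 1 = 3 and tw(G) ≤ 3. On the other hand G contains the 4-clique {a, d, e, f}. A clique must lie in a single bag of any decomposition, so no decomposition can have width below 3. Therefore the treewidth is 3.

3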